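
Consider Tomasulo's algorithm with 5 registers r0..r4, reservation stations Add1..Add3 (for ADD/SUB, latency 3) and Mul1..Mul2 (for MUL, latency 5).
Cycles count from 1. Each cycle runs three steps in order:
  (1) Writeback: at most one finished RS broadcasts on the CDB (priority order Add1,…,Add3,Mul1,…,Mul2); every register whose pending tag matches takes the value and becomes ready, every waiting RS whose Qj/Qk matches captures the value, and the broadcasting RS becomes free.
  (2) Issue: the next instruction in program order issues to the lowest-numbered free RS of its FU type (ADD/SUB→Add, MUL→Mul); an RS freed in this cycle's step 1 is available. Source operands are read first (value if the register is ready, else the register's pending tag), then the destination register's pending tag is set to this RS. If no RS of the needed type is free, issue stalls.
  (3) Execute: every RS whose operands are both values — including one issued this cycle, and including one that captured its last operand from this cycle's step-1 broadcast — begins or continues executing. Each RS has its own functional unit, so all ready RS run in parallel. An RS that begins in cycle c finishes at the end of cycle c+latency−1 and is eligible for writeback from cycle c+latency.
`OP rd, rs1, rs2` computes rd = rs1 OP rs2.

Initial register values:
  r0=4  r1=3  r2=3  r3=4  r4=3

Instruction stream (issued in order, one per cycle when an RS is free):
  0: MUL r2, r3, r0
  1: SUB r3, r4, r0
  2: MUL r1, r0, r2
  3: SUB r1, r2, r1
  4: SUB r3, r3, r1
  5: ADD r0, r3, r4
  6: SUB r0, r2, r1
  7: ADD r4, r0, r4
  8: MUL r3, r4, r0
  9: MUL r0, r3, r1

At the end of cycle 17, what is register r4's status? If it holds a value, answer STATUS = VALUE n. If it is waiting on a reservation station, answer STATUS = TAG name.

  c1: issue MUL r2<-Mul1  regs: r0:4,r1:3,r2:Mul1,r3:4,r4:3
  c2: issue SUB r3<-Add1  regs: r0:4,r1:3,r2:Mul1,r3:Add1,r4:3
  c3: issue MUL r1<-Mul2  regs: r0:4,r1:Mul2,r2:Mul1,r3:Add1,r4:3
  c4: issue SUB r1<-Add2  regs: r0:4,r1:Add2,r2:Mul1,r3:Add1,r4:3
  c5: CDB Add1=-1; issue SUB r3<-Add1  regs: r0:4,r1:Add2,r2:Mul1,r3:Add1,r4:3
  c6: CDB Mul1=16; issue ADD r0<-Add3  regs: r0:Add3,r1:Add2,r2:16,r3:Add1,r4:3
  c7: stall  regs: r0:Add3,r1:Add2,r2:16,r3:Add1,r4:3
  c8: stall  regs: r0:Add3,r1:Add2,r2:16,r3:Add1,r4:3
  c9: stall  regs: r0:Add3,r1:Add2,r2:16,r3:Add1,r4:3
  c10: stall  regs: r0:Add3,r1:Add2,r2:16,r3:Add1,r4:3
  c11: CDB Mul2=64; stall  regs: r0:Add3,r1:Add2,r2:16,r3:Add1,r4:3
  c12: stall  regs: r0:Add3,r1:Add2,r2:16,r3:Add1,r4:3
  c13: stall  regs: r0:Add3,r1:Add2,r2:16,r3:Add1,r4:3
  c14: CDB Add2=-48; issue SUB r0<-Add2  regs: r0:Add2,r1:-48,r2:16,r3:Add1,r4:3
  c15: stall  regs: r0:Add2,r1:-48,r2:16,r3:Add1,r4:3
  c16: stall  regs: r0:Add2,r1:-48,r2:16,r3:Add1,r4:3
  c17: CDB Add1=47; issue ADD r4<-Add1  regs: r0:Add2,r1:-48,r2:16,r3:47,r4:Add1

STATUS = TAG Add1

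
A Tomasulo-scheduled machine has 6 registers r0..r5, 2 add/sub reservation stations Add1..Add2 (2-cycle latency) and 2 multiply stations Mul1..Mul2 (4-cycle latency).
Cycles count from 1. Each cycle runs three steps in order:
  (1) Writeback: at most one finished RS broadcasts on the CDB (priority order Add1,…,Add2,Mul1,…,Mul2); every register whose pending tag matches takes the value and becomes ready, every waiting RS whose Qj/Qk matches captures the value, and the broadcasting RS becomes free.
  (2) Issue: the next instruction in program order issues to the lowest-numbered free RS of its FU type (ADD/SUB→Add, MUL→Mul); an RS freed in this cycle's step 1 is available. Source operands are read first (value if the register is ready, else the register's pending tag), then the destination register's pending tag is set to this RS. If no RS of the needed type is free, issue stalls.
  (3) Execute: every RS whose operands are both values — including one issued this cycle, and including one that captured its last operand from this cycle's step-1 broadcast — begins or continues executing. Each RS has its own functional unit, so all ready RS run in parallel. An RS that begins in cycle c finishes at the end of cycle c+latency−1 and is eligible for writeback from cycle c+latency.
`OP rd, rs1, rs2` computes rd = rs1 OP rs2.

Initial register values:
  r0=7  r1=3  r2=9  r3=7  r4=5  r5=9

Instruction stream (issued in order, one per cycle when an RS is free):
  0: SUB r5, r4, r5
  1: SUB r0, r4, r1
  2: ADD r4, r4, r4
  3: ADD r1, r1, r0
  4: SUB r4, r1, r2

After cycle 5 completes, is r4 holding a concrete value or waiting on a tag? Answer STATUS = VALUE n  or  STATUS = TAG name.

c1: issue SUB r5<-Add1 | r0:7,r1:3,r2:9,r3:7,r4:5,r5:Add1
c2: issue SUB r0<-Add2 | r0:Add2,r1:3,r2:9,r3:7,r4:5,r5:Add1
c3: CDB Add1=-4; issue ADD r4<-Add1 | r0:Add2,r1:3,r2:9,r3:7,r4:Add1,r5:-4
c4: CDB Add2=2; issue ADD r1<-Add2 | r0:2,r1:Add2,r2:9,r3:7,r4:Add1,r5:-4
c5: CDB Add1=10; issue SUB r4<-Add1 | r0:2,r1:Add2,r2:9,r3:7,r4:Add1,r5:-4

STATUS = TAG Add1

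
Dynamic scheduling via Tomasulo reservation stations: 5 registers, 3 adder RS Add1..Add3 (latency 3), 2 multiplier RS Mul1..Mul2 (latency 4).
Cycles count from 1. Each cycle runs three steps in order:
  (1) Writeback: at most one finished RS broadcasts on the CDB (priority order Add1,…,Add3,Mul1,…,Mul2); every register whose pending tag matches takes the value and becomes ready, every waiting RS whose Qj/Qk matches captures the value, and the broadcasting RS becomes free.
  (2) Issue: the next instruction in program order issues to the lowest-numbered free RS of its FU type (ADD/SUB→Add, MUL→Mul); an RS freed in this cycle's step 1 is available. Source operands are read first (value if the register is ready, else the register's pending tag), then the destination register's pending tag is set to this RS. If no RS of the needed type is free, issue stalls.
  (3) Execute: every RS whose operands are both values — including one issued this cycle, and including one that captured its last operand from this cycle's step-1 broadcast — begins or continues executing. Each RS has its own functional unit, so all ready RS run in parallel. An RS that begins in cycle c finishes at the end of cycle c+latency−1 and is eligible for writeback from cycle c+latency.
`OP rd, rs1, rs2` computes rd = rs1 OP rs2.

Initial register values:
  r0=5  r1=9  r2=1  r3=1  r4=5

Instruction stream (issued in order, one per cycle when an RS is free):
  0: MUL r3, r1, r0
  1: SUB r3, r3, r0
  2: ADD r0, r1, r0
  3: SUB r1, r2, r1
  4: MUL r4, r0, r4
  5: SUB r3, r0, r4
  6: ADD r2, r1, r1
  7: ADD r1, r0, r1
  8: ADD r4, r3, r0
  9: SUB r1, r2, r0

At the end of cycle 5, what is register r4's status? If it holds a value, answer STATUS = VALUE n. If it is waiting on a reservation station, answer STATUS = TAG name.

STATUS = TAG Mul1

c1: issue MUL r3<-Mul1 | r0:5,r1:9,r2:1,r3:Mul1,r4:5
c2: issue SUB r3<-Add1 | r0:5,r1:9,r2:1,r3:Add1,r4:5
c3: issue ADD r0<-Add2 | r0:Add2,r1:9,r2:1,r3:Add1,r4:5
c4: issue SUB r1<-Add3 | r0:Add2,r1:Add3,r2:1,r3:Add1,r4:5
c5: CDB Mul1=45; issue MUL r4<-Mul1 | r0:Add2,r1:Add3,r2:1,r3:Add1,r4:Mul1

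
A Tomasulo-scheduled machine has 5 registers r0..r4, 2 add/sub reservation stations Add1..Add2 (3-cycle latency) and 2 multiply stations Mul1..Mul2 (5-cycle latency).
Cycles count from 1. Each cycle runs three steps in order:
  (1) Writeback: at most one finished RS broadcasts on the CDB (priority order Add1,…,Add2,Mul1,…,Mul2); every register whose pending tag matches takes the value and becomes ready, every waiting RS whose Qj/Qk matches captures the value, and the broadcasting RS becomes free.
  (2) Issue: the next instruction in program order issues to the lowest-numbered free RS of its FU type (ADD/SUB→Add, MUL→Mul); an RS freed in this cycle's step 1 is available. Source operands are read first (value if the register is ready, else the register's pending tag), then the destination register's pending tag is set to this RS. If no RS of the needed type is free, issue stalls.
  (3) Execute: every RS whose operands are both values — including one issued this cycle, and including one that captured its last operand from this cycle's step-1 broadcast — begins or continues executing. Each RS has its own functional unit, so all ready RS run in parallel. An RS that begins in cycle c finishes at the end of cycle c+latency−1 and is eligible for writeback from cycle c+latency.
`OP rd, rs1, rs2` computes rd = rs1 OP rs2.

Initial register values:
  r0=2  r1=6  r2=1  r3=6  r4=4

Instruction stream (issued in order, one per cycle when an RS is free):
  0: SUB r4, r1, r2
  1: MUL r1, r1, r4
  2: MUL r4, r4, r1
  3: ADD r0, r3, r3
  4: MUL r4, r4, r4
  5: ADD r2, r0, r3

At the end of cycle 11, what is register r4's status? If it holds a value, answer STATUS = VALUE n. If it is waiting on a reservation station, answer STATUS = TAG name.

STATUS = TAG Mul1

  c1: issue SUB r4<-Add1  regs: r0:2,r1:6,r2:1,r3:6,r4:Add1
  c2: issue MUL r1<-Mul1  regs: r0:2,r1:Mul1,r2:1,r3:6,r4:Add1
  c3: issue MUL r4<-Mul2  regs: r0:2,r1:Mul1,r2:1,r3:6,r4:Mul2
  c4: CDB Add1=5; issue ADD r0<-Add1  regs: r0:Add1,r1:Mul1,r2:1,r3:6,r4:Mul2
  c5: stall  regs: r0:Add1,r1:Mul1,r2:1,r3:6,r4:Mul2
  c6: stall  regs: r0:Add1,r1:Mul1,r2:1,r3:6,r4:Mul2
  c7: CDB Add1=12; stall  regs: r0:12,r1:Mul1,r2:1,r3:6,r4:Mul2
  c8: stall  regs: r0:12,r1:Mul1,r2:1,r3:6,r4:Mul2
  c9: CDB Mul1=30; issue MUL r4<-Mul1  regs: r0:12,r1:30,r2:1,r3:6,r4:Mul1
  c10: issue ADD r2<-Add1  regs: r0:12,r1:30,r2:Add1,r3:6,r4:Mul1
  c11: -  regs: r0:12,r1:30,r2:Add1,r3:6,r4:Mul1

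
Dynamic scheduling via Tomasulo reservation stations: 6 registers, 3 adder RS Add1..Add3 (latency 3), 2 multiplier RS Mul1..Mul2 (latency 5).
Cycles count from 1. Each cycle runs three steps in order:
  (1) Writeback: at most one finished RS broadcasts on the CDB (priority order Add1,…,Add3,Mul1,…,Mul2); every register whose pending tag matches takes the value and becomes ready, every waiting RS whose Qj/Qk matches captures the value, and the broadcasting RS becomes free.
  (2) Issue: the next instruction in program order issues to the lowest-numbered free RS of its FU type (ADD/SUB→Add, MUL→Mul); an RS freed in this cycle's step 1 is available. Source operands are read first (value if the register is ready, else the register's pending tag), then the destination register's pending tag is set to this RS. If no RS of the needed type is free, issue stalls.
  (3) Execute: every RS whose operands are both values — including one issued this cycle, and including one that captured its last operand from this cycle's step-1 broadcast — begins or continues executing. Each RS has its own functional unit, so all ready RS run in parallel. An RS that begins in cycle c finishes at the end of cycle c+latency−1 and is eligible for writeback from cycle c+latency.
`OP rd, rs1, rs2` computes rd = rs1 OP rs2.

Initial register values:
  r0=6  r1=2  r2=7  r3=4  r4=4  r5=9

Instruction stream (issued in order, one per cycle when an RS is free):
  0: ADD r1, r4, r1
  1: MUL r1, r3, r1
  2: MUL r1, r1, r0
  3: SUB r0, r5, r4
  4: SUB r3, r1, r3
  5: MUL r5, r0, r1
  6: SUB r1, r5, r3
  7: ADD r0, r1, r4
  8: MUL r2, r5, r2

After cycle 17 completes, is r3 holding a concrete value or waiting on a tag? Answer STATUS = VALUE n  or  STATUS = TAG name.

  c1: issue ADD r1<-Add1  regs: r0:6,r1:Add1,r2:7,r3:4,r4:4,r5:9
  c2: issue MUL r1<-Mul1  regs: r0:6,r1:Mul1,r2:7,r3:4,r4:4,r5:9
  c3: issue MUL r1<-Mul2  regs: r0:6,r1:Mul2,r2:7,r3:4,r4:4,r5:9
  c4: CDB Add1=6; issue SUB r0<-Add1  regs: r0:Add1,r1:Mul2,r2:7,r3:4,r4:4,r5:9
  c5: issue SUB r3<-Add2  regs: r0:Add1,r1:Mul2,r2:7,r3:Add2,r4:4,r5:9
  c6: stall  regs: r0:Add1,r1:Mul2,r2:7,r3:Add2,r4:4,r5:9
  c7: CDB Add1=5; stall  regs: r0:5,r1:Mul2,r2:7,r3:Add2,r4:4,r5:9
  c8: stall  regs: r0:5,r1:Mul2,r2:7,r3:Add2,r4:4,r5:9
  c9: CDB Mul1=24; issue MUL r5<-Mul1  regs: r0:5,r1:Mul2,r2:7,r3:Add2,r4:4,r5:Mul1
  c10: issue SUB r1<-Add1  regs: r0:5,r1:Add1,r2:7,r3:Add2,r4:4,r5:Mul1
  c11: issue ADD r0<-Add3  regs: r0:Add3,r1:Add1,r2:7,r3:Add2,r4:4,r5:Mul1
  c12: stall  regs: r0:Add3,r1:Add1,r2:7,r3:Add2,r4:4,r5:Mul1
  c13: stall  regs: r0:Add3,r1:Add1,r2:7,r3:Add2,r4:4,r5:Mul1
  c14: CDB Mul2=144; issue MUL r2<-Mul2  regs: r0:Add3,r1:Add1,r2:Mul2,r3:Add2,r4:4,r5:Mul1
  c15: -  regs: r0:Add3,r1:Add1,r2:Mul2,r3:Add2,r4:4,r5:Mul1
  c16: -  regs: r0:Add3,r1:Add1,r2:Mul2,r3:Add2,r4:4,r5:Mul1
  c17: CDB Add2=140  regs: r0:Add3,r1:Add1,r2:Mul2,r3:140,r4:4,r5:Mul1

STATUS = VALUE 140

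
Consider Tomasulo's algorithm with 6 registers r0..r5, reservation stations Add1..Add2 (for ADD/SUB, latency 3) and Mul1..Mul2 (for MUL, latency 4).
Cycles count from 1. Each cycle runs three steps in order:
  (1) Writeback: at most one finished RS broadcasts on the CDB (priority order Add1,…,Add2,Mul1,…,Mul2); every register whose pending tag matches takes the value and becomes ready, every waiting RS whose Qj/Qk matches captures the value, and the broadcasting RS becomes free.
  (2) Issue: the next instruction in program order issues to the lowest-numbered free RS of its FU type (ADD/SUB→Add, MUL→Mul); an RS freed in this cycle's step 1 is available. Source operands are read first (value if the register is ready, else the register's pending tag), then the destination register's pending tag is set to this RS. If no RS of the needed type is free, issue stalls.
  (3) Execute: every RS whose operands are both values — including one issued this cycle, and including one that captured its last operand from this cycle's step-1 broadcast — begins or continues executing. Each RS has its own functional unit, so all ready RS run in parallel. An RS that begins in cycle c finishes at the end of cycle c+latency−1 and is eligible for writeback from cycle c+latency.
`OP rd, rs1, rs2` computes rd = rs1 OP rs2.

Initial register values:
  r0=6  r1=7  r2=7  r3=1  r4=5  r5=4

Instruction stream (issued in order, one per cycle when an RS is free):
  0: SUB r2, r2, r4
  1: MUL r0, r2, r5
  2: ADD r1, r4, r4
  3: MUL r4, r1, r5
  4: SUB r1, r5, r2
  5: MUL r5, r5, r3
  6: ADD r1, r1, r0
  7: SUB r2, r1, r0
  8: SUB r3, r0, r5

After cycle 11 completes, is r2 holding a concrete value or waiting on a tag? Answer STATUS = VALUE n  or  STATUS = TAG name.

STATUS = TAG Add2

cycle 1: issue SUB r2<-Add1 // r0:6,r1:7,r2:Add1,r3:1,r4:5,r5:4
cycle 2: issue MUL r0<-Mul1 // r0:Mul1,r1:7,r2:Add1,r3:1,r4:5,r5:4
cycle 3: issue ADD r1<-Add2 // r0:Mul1,r1:Add2,r2:Add1,r3:1,r4:5,r5:4
cycle 4: CDB Add1=2; issue MUL r4<-Mul2 // r0:Mul1,r1:Add2,r2:2,r3:1,r4:Mul2,r5:4
cycle 5: issue SUB r1<-Add1 // r0:Mul1,r1:Add1,r2:2,r3:1,r4:Mul2,r5:4
cycle 6: CDB Add2=10; stall // r0:Mul1,r1:Add1,r2:2,r3:1,r4:Mul2,r5:4
cycle 7: stall // r0:Mul1,r1:Add1,r2:2,r3:1,r4:Mul2,r5:4
cycle 8: CDB Add1=2; stall // r0:Mul1,r1:2,r2:2,r3:1,r4:Mul2,r5:4
cycle 9: CDB Mul1=8; issue MUL r5<-Mul1 // r0:8,r1:2,r2:2,r3:1,r4:Mul2,r5:Mul1
cycle 10: CDB Mul2=40; issue ADD r1<-Add1 // r0:8,r1:Add1,r2:2,r3:1,r4:40,r5:Mul1
cycle 11: issue SUB r2<-Add2 // r0:8,r1:Add1,r2:Add2,r3:1,r4:40,r5:Mul1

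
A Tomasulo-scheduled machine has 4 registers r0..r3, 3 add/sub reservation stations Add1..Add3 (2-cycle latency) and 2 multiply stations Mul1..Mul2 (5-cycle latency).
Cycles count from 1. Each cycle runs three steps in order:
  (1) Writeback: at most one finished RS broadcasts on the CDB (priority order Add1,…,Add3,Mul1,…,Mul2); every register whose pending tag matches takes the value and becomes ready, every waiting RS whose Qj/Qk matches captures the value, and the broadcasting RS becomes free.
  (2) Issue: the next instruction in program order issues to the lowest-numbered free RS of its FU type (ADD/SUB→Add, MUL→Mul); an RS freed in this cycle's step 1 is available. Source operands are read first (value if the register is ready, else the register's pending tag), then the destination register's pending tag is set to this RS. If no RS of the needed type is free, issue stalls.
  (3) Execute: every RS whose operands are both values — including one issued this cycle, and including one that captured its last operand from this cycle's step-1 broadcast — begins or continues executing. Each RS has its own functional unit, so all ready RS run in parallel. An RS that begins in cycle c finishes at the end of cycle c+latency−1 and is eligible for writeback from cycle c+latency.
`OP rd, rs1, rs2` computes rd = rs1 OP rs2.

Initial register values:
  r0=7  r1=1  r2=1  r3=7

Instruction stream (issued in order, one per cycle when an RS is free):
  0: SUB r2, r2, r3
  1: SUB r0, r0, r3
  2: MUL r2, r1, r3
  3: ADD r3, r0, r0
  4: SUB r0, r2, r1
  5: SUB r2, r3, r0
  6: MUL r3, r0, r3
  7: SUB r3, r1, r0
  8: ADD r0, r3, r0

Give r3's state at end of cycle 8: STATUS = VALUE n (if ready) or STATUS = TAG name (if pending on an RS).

cycle 1: issue SUB r2<-Add1 // r0:7,r1:1,r2:Add1,r3:7
cycle 2: issue SUB r0<-Add2 // r0:Add2,r1:1,r2:Add1,r3:7
cycle 3: CDB Add1=-6; issue MUL r2<-Mul1 // r0:Add2,r1:1,r2:Mul1,r3:7
cycle 4: CDB Add2=0; issue ADD r3<-Add1 // r0:0,r1:1,r2:Mul1,r3:Add1
cycle 5: issue SUB r0<-Add2 // r0:Add2,r1:1,r2:Mul1,r3:Add1
cycle 6: CDB Add1=0; issue SUB r2<-Add1 // r0:Add2,r1:1,r2:Add1,r3:0
cycle 7: issue MUL r3<-Mul2 // r0:Add2,r1:1,r2:Add1,r3:Mul2
cycle 8: CDB Mul1=7; issue SUB r3<-Add3 // r0:Add2,r1:1,r2:Add1,r3:Add3

STATUS = TAG Add3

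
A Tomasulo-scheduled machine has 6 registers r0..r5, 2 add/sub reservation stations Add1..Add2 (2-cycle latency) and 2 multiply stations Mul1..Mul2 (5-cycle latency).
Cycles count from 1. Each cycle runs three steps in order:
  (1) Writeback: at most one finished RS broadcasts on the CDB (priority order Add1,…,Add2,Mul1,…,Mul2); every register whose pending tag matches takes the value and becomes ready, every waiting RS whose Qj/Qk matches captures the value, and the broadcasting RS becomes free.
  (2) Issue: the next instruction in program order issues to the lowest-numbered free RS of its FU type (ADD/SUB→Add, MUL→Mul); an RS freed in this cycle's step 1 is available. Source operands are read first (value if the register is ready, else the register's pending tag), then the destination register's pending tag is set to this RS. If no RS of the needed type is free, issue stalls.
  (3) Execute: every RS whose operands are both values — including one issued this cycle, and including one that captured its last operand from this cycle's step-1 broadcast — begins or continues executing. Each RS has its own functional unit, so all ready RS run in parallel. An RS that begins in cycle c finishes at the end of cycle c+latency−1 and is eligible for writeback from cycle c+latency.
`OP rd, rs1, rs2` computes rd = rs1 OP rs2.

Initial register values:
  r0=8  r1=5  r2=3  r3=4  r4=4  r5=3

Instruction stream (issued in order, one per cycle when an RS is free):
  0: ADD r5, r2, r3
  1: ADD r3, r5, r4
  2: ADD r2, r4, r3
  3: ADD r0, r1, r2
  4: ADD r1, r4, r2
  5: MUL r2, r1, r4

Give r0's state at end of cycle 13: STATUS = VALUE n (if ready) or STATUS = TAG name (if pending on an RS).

STATUS = VALUE 20

cycle 1: issue ADD r5<-Add1 // r0:8,r1:5,r2:3,r3:4,r4:4,r5:Add1
cycle 2: issue ADD r3<-Add2 // r0:8,r1:5,r2:3,r3:Add2,r4:4,r5:Add1
cycle 3: CDB Add1=7; issue ADD r2<-Add1 // r0:8,r1:5,r2:Add1,r3:Add2,r4:4,r5:7
cycle 4: stall // r0:8,r1:5,r2:Add1,r3:Add2,r4:4,r5:7
cycle 5: CDB Add2=11; issue ADD r0<-Add2 // r0:Add2,r1:5,r2:Add1,r3:11,r4:4,r5:7
cycle 6: stall // r0:Add2,r1:5,r2:Add1,r3:11,r4:4,r5:7
cycle 7: CDB Add1=15; issue ADD r1<-Add1 // r0:Add2,r1:Add1,r2:15,r3:11,r4:4,r5:7
cycle 8: issue MUL r2<-Mul1 // r0:Add2,r1:Add1,r2:Mul1,r3:11,r4:4,r5:7
cycle 9: CDB Add1=19 // r0:Add2,r1:19,r2:Mul1,r3:11,r4:4,r5:7
cycle 10: CDB Add2=20 // r0:20,r1:19,r2:Mul1,r3:11,r4:4,r5:7
cycle 11: - // r0:20,r1:19,r2:Mul1,r3:11,r4:4,r5:7
cycle 12: - // r0:20,r1:19,r2:Mul1,r3:11,r4:4,r5:7
cycle 13: - // r0:20,r1:19,r2:Mul1,r3:11,r4:4,r5:7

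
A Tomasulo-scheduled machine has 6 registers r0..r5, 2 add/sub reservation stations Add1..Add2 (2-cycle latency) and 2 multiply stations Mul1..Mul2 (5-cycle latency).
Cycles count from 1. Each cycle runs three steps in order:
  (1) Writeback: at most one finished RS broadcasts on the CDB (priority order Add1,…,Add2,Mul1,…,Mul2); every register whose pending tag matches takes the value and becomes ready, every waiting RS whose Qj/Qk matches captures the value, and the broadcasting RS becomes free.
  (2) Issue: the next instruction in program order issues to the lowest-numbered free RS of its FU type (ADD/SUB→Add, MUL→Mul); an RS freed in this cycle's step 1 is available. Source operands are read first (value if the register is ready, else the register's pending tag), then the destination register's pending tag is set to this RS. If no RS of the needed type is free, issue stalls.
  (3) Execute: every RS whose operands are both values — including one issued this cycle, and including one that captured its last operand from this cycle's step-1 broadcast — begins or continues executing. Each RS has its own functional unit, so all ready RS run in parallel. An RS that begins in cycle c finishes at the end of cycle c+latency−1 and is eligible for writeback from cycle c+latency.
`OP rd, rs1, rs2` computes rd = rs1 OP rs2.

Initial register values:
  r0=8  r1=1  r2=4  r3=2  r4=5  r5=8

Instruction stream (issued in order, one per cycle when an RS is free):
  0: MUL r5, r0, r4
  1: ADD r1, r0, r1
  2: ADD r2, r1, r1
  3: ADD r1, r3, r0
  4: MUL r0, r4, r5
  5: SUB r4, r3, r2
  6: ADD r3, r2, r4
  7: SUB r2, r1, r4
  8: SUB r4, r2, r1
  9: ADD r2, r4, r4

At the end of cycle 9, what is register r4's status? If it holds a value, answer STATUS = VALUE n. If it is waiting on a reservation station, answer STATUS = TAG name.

STATUS = VALUE -16

  c1: issue MUL r5<-Mul1  regs: r0:8,r1:1,r2:4,r3:2,r4:5,r5:Mul1
  c2: issue ADD r1<-Add1  regs: r0:8,r1:Add1,r2:4,r3:2,r4:5,r5:Mul1
  c3: issue ADD r2<-Add2  regs: r0:8,r1:Add1,r2:Add2,r3:2,r4:5,r5:Mul1
  c4: CDB Add1=9; issue ADD r1<-Add1  regs: r0:8,r1:Add1,r2:Add2,r3:2,r4:5,r5:Mul1
  c5: issue MUL r0<-Mul2  regs: r0:Mul2,r1:Add1,r2:Add2,r3:2,r4:5,r5:Mul1
  c6: CDB Add1=10; issue SUB r4<-Add1  regs: r0:Mul2,r1:10,r2:Add2,r3:2,r4:Add1,r5:Mul1
  c7: CDB Add2=18; issue ADD r3<-Add2  regs: r0:Mul2,r1:10,r2:18,r3:Add2,r4:Add1,r5:Mul1
  c8: CDB Mul1=40; stall  regs: r0:Mul2,r1:10,r2:18,r3:Add2,r4:Add1,r5:40
  c9: CDB Add1=-16; issue SUB r2<-Add1  regs: r0:Mul2,r1:10,r2:Add1,r3:Add2,r4:-16,r5:40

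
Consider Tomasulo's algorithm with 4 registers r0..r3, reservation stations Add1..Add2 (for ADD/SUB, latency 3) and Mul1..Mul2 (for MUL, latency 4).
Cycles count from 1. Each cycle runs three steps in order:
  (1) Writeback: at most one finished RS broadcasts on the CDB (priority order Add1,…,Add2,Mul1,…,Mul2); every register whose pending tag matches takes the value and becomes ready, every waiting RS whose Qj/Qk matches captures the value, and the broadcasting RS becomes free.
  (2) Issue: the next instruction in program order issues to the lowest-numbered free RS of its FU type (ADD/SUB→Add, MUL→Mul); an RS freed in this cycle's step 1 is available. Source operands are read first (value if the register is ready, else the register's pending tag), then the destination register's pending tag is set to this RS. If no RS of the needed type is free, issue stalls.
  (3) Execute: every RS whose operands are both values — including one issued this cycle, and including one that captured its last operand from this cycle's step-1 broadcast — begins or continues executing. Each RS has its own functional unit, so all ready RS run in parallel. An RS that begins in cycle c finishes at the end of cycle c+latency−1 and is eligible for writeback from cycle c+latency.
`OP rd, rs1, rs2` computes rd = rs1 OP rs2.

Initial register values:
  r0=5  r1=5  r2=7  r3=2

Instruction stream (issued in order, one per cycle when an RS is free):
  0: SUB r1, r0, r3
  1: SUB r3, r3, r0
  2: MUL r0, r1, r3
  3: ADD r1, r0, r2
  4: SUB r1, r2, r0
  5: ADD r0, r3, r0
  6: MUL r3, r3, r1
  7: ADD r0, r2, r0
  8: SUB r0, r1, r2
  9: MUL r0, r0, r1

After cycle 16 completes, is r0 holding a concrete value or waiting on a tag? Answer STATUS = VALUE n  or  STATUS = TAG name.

STATUS = TAG Mul2

c1: issue SUB r1<-Add1 | r0:5,r1:Add1,r2:7,r3:2
c2: issue SUB r3<-Add2 | r0:5,r1:Add1,r2:7,r3:Add2
c3: issue MUL r0<-Mul1 | r0:Mul1,r1:Add1,r2:7,r3:Add2
c4: CDB Add1=3; issue ADD r1<-Add1 | r0:Mul1,r1:Add1,r2:7,r3:Add2
c5: CDB Add2=-3; issue SUB r1<-Add2 | r0:Mul1,r1:Add2,r2:7,r3:-3
c6: stall | r0:Mul1,r1:Add2,r2:7,r3:-3
c7: stall | r0:Mul1,r1:Add2,r2:7,r3:-3
c8: stall | r0:Mul1,r1:Add2,r2:7,r3:-3
c9: CDB Mul1=-9; stall | r0:-9,r1:Add2,r2:7,r3:-3
c10: stall | r0:-9,r1:Add2,r2:7,r3:-3
c11: stall | r0:-9,r1:Add2,r2:7,r3:-3
c12: CDB Add1=-2; issue ADD r0<-Add1 | r0:Add1,r1:Add2,r2:7,r3:-3
c13: CDB Add2=16; issue MUL r3<-Mul1 | r0:Add1,r1:16,r2:7,r3:Mul1
c14: issue ADD r0<-Add2 | r0:Add2,r1:16,r2:7,r3:Mul1
c15: CDB Add1=-12; issue SUB r0<-Add1 | r0:Add1,r1:16,r2:7,r3:Mul1
c16: issue MUL r0<-Mul2 | r0:Mul2,r1:16,r2:7,r3:Mul1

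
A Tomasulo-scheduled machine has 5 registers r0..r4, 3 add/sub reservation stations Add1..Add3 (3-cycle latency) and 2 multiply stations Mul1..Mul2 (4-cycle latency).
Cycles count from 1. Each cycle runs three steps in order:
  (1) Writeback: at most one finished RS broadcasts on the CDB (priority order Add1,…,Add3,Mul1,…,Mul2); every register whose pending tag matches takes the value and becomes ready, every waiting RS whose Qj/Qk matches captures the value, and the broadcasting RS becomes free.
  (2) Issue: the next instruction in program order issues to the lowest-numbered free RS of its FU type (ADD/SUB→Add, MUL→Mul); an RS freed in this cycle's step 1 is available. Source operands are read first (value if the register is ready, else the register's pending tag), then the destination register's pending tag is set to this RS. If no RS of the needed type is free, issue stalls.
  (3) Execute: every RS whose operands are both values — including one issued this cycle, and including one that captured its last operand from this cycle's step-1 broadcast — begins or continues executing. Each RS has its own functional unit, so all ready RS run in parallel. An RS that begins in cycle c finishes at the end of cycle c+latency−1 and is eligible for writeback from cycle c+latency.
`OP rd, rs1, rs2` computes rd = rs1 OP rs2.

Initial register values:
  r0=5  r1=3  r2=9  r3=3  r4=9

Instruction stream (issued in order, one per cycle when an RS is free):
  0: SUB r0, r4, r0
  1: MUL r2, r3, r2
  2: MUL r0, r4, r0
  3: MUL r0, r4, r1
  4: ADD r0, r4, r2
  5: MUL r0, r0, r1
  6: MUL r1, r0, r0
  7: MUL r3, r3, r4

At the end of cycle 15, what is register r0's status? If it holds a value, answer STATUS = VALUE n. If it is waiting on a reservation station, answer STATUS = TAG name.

STATUS = VALUE 108

c1: issue SUB r0<-Add1 | r0:Add1,r1:3,r2:9,r3:3,r4:9
c2: issue MUL r2<-Mul1 | r0:Add1,r1:3,r2:Mul1,r3:3,r4:9
c3: issue MUL r0<-Mul2 | r0:Mul2,r1:3,r2:Mul1,r3:3,r4:9
c4: CDB Add1=4; stall | r0:Mul2,r1:3,r2:Mul1,r3:3,r4:9
c5: stall | r0:Mul2,r1:3,r2:Mul1,r3:3,r4:9
c6: CDB Mul1=27; issue MUL r0<-Mul1 | r0:Mul1,r1:3,r2:27,r3:3,r4:9
c7: issue ADD r0<-Add1 | r0:Add1,r1:3,r2:27,r3:3,r4:9
c8: CDB Mul2=36; issue MUL r0<-Mul2 | r0:Mul2,r1:3,r2:27,r3:3,r4:9
c9: stall | r0:Mul2,r1:3,r2:27,r3:3,r4:9
c10: CDB Add1=36; stall | r0:Mul2,r1:3,r2:27,r3:3,r4:9
c11: CDB Mul1=27; issue MUL r1<-Mul1 | r0:Mul2,r1:Mul1,r2:27,r3:3,r4:9
c12: stall | r0:Mul2,r1:Mul1,r2:27,r3:3,r4:9
c13: stall | r0:Mul2,r1:Mul1,r2:27,r3:3,r4:9
c14: CDB Mul2=108; issue MUL r3<-Mul2 | r0:108,r1:Mul1,r2:27,r3:Mul2,r4:9
c15: - | r0:108,r1:Mul1,r2:27,r3:Mul2,r4:9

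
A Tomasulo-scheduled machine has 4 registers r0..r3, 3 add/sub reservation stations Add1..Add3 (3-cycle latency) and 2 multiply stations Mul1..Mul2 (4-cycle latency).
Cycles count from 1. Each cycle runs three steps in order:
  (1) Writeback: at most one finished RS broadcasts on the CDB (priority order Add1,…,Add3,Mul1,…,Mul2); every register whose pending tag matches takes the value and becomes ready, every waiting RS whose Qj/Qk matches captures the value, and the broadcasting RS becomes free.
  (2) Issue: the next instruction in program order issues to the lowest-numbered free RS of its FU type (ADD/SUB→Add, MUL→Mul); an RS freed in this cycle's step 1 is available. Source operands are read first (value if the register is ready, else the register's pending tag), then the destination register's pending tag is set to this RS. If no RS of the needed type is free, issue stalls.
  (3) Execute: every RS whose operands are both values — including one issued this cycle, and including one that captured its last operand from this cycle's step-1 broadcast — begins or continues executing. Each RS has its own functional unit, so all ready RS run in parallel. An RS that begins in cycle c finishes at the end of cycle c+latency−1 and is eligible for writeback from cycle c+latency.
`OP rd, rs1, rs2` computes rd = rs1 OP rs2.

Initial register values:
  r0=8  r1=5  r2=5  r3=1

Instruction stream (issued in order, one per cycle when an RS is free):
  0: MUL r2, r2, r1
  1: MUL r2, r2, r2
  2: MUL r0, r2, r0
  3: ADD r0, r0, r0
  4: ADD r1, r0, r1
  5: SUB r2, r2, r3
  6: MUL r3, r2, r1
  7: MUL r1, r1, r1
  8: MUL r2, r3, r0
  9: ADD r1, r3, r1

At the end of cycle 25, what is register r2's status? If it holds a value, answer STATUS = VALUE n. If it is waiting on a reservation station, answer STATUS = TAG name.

c1: issue MUL r2<-Mul1 | r0:8,r1:5,r2:Mul1,r3:1
c2: issue MUL r2<-Mul2 | r0:8,r1:5,r2:Mul2,r3:1
c3: stall | r0:8,r1:5,r2:Mul2,r3:1
c4: stall | r0:8,r1:5,r2:Mul2,r3:1
c5: CDB Mul1=25; issue MUL r0<-Mul1 | r0:Mul1,r1:5,r2:Mul2,r3:1
c6: issue ADD r0<-Add1 | r0:Add1,r1:5,r2:Mul2,r3:1
c7: issue ADD r1<-Add2 | r0:Add1,r1:Add2,r2:Mul2,r3:1
c8: issue SUB r2<-Add3 | r0:Add1,r1:Add2,r2:Add3,r3:1
c9: CDB Mul2=625; issue MUL r3<-Mul2 | r0:Add1,r1:Add2,r2:Add3,r3:Mul2
c10: stall | r0:Add1,r1:Add2,r2:Add3,r3:Mul2
c11: stall | r0:Add1,r1:Add2,r2:Add3,r3:Mul2
c12: CDB Add3=624; stall | r0:Add1,r1:Add2,r2:624,r3:Mul2
c13: CDB Mul1=5000; issue MUL r1<-Mul1 | r0:Add1,r1:Mul1,r2:624,r3:Mul2
c14: stall | r0:Add1,r1:Mul1,r2:624,r3:Mul2
c15: stall | r0:Add1,r1:Mul1,r2:624,r3:Mul2
c16: CDB Add1=10000; stall | r0:10000,r1:Mul1,r2:624,r3:Mul2
c17: stall | r0:10000,r1:Mul1,r2:624,r3:Mul2
c18: stall | r0:10000,r1:Mul1,r2:624,r3:Mul2
c19: CDB Add2=10005; stall | r0:10000,r1:Mul1,r2:624,r3:Mul2
c20: stall | r0:10000,r1:Mul1,r2:624,r3:Mul2
c21: stall | r0:10000,r1:Mul1,r2:624,r3:Mul2
c22: stall | r0:10000,r1:Mul1,r2:624,r3:Mul2
c23: CDB Mul1=100100025; issue MUL r2<-Mul1 | r0:10000,r1:100100025,r2:Mul1,r3:Mul2
c24: CDB Mul2=6243120; issue ADD r1<-Add1 | r0:10000,r1:Add1,r2:Mul1,r3:6243120
c25: - | r0:10000,r1:Add1,r2:Mul1,r3:6243120

STATUS = TAG Mul1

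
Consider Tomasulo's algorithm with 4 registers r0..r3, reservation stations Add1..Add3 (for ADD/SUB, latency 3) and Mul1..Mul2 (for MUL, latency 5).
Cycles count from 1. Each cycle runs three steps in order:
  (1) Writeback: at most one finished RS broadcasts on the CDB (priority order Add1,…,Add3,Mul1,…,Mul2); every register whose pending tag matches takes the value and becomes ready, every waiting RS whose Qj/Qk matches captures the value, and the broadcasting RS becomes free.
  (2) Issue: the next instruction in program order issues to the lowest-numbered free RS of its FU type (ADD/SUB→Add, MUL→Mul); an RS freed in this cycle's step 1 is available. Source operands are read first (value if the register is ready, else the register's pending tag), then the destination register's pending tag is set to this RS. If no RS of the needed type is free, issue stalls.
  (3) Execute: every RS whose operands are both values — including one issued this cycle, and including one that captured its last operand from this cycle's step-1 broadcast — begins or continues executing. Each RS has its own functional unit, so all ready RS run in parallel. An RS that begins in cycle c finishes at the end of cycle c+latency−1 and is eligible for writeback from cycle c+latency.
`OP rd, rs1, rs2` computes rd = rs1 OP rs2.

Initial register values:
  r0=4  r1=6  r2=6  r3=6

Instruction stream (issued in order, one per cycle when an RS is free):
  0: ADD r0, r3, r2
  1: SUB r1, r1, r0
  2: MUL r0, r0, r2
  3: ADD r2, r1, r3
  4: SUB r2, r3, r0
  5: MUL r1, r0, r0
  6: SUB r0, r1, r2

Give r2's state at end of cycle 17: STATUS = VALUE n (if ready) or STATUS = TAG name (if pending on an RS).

c1: issue ADD r0<-Add1 | r0:Add1,r1:6,r2:6,r3:6
c2: issue SUB r1<-Add2 | r0:Add1,r1:Add2,r2:6,r3:6
c3: issue MUL r0<-Mul1 | r0:Mul1,r1:Add2,r2:6,r3:6
c4: CDB Add1=12; issue ADD r2<-Add1 | r0:Mul1,r1:Add2,r2:Add1,r3:6
c5: issue SUB r2<-Add3 | r0:Mul1,r1:Add2,r2:Add3,r3:6
c6: issue MUL r1<-Mul2 | r0:Mul1,r1:Mul2,r2:Add3,r3:6
c7: CDB Add2=-6; issue SUB r0<-Add2 | r0:Add2,r1:Mul2,r2:Add3,r3:6
c8: - | r0:Add2,r1:Mul2,r2:Add3,r3:6
c9: CDB Mul1=72 | r0:Add2,r1:Mul2,r2:Add3,r3:6
c10: CDB Add1=0 | r0:Add2,r1:Mul2,r2:Add3,r3:6
c11: - | r0:Add2,r1:Mul2,r2:Add3,r3:6
c12: CDB Add3=-66 | r0:Add2,r1:Mul2,r2:-66,r3:6
c13: - | r0:Add2,r1:Mul2,r2:-66,r3:6
c14: CDB Mul2=5184 | r0:Add2,r1:5184,r2:-66,r3:6
c15: - | r0:Add2,r1:5184,r2:-66,r3:6
c16: - | r0:Add2,r1:5184,r2:-66,r3:6
c17: CDB Add2=5250 | r0:5250,r1:5184,r2:-66,r3:6

STATUS = VALUE -66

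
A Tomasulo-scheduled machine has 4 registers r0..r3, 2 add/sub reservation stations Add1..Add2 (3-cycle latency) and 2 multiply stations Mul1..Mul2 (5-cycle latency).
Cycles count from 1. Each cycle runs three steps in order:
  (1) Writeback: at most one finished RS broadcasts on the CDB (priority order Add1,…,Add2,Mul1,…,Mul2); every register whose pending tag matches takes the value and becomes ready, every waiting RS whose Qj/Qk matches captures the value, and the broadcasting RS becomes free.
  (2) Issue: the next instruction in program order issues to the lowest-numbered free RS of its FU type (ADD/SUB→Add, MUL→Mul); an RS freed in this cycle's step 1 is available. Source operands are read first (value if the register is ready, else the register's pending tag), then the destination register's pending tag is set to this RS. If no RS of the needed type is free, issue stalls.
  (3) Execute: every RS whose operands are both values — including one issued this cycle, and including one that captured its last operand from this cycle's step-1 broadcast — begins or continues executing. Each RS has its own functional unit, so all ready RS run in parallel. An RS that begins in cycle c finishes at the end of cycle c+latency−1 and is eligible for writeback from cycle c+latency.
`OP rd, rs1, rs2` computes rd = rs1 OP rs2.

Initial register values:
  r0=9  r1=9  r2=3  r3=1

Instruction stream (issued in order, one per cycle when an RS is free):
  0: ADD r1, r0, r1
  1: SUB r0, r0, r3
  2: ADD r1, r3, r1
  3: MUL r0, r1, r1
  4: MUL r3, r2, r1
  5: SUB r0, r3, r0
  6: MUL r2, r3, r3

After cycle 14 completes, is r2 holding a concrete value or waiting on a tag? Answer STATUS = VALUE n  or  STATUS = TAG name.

STATUS = TAG Mul1

cycle 1: issue ADD r1<-Add1 // r0:9,r1:Add1,r2:3,r3:1
cycle 2: issue SUB r0<-Add2 // r0:Add2,r1:Add1,r2:3,r3:1
cycle 3: stall // r0:Add2,r1:Add1,r2:3,r3:1
cycle 4: CDB Add1=18; issue ADD r1<-Add1 // r0:Add2,r1:Add1,r2:3,r3:1
cycle 5: CDB Add2=8; issue MUL r0<-Mul1 // r0:Mul1,r1:Add1,r2:3,r3:1
cycle 6: issue MUL r3<-Mul2 // r0:Mul1,r1:Add1,r2:3,r3:Mul2
cycle 7: CDB Add1=19; issue SUB r0<-Add1 // r0:Add1,r1:19,r2:3,r3:Mul2
cycle 8: stall // r0:Add1,r1:19,r2:3,r3:Mul2
cycle 9: stall // r0:Add1,r1:19,r2:3,r3:Mul2
cycle 10: stall // r0:Add1,r1:19,r2:3,r3:Mul2
cycle 11: stall // r0:Add1,r1:19,r2:3,r3:Mul2
cycle 12: CDB Mul1=361; issue MUL r2<-Mul1 // r0:Add1,r1:19,r2:Mul1,r3:Mul2
cycle 13: CDB Mul2=57 // r0:Add1,r1:19,r2:Mul1,r3:57
cycle 14: - // r0:Add1,r1:19,r2:Mul1,r3:57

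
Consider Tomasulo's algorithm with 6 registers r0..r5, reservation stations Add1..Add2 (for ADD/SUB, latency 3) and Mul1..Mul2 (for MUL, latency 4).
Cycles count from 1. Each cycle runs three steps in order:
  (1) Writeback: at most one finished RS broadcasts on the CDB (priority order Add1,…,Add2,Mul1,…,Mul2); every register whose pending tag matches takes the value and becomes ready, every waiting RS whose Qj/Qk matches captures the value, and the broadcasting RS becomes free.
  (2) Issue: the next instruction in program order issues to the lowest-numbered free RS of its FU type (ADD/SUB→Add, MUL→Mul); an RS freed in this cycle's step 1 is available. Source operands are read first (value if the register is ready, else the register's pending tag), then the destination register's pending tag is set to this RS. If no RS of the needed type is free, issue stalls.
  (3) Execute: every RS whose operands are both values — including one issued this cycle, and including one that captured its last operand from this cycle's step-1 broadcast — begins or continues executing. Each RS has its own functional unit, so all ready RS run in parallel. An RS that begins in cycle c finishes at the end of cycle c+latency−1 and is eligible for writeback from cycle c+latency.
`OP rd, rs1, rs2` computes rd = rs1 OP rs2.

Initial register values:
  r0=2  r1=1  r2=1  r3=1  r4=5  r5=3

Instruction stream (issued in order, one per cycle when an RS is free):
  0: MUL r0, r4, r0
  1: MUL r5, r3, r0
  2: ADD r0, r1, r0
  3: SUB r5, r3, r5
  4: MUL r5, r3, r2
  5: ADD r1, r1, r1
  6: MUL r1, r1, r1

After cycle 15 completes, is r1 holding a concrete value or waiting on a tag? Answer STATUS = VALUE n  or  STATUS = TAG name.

cycle 1: issue MUL r0<-Mul1 // r0:Mul1,r1:1,r2:1,r3:1,r4:5,r5:3
cycle 2: issue MUL r5<-Mul2 // r0:Mul1,r1:1,r2:1,r3:1,r4:5,r5:Mul2
cycle 3: issue ADD r0<-Add1 // r0:Add1,r1:1,r2:1,r3:1,r4:5,r5:Mul2
cycle 4: issue SUB r5<-Add2 // r0:Add1,r1:1,r2:1,r3:1,r4:5,r5:Add2
cycle 5: CDB Mul1=10; issue MUL r5<-Mul1 // r0:Add1,r1:1,r2:1,r3:1,r4:5,r5:Mul1
cycle 6: stall // r0:Add1,r1:1,r2:1,r3:1,r4:5,r5:Mul1
cycle 7: stall // r0:Add1,r1:1,r2:1,r3:1,r4:5,r5:Mul1
cycle 8: CDB Add1=11; issue ADD r1<-Add1 // r0:11,r1:Add1,r2:1,r3:1,r4:5,r5:Mul1
cycle 9: CDB Mul1=1; issue MUL r1<-Mul1 // r0:11,r1:Mul1,r2:1,r3:1,r4:5,r5:1
cycle 10: CDB Mul2=10 // r0:11,r1:Mul1,r2:1,r3:1,r4:5,r5:1
cycle 11: CDB Add1=2 // r0:11,r1:Mul1,r2:1,r3:1,r4:5,r5:1
cycle 12: - // r0:11,r1:Mul1,r2:1,r3:1,r4:5,r5:1
cycle 13: CDB Add2=-9 // r0:11,r1:Mul1,r2:1,r3:1,r4:5,r5:1
cycle 14: - // r0:11,r1:Mul1,r2:1,r3:1,r4:5,r5:1
cycle 15: CDB Mul1=4 // r0:11,r1:4,r2:1,r3:1,r4:5,r5:1

STATUS = VALUE 4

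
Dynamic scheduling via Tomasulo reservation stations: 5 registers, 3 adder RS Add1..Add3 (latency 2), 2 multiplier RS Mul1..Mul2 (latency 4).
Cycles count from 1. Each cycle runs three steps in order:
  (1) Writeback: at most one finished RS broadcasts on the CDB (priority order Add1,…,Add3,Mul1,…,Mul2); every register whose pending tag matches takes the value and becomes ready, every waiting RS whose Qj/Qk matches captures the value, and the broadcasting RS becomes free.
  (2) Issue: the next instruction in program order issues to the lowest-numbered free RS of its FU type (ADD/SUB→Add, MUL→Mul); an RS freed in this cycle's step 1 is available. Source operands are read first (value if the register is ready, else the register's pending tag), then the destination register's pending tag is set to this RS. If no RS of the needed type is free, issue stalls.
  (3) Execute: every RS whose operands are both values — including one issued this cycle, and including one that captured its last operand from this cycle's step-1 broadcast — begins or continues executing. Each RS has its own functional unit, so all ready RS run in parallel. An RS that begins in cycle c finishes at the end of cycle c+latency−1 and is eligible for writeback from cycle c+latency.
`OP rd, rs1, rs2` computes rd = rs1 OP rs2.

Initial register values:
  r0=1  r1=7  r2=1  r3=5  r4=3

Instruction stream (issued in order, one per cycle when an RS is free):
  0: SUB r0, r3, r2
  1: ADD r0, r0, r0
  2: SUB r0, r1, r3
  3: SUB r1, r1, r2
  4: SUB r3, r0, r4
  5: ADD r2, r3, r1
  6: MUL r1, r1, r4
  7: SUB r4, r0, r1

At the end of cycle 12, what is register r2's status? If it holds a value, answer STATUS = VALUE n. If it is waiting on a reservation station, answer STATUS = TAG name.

STATUS = VALUE 5

  c1: issue SUB r0<-Add1  regs: r0:Add1,r1:7,r2:1,r3:5,r4:3
  c2: issue ADD r0<-Add2  regs: r0:Add2,r1:7,r2:1,r3:5,r4:3
  c3: CDB Add1=4; issue SUB r0<-Add1  regs: r0:Add1,r1:7,r2:1,r3:5,r4:3
  c4: issue SUB r1<-Add3  regs: r0:Add1,r1:Add3,r2:1,r3:5,r4:3
  c5: CDB Add1=2; issue SUB r3<-Add1  regs: r0:2,r1:Add3,r2:1,r3:Add1,r4:3
  c6: CDB Add2=8; issue ADD r2<-Add2  regs: r0:2,r1:Add3,r2:Add2,r3:Add1,r4:3
  c7: CDB Add1=-1; issue MUL r1<-Mul1  regs: r0:2,r1:Mul1,r2:Add2,r3:-1,r4:3
  c8: CDB Add3=6; issue SUB r4<-Add1  regs: r0:2,r1:Mul1,r2:Add2,r3:-1,r4:Add1
  c9: -  regs: r0:2,r1:Mul1,r2:Add2,r3:-1,r4:Add1
  c10: CDB Add2=5  regs: r0:2,r1:Mul1,r2:5,r3:-1,r4:Add1
  c11: -  regs: r0:2,r1:Mul1,r2:5,r3:-1,r4:Add1
  c12: CDB Mul1=18  regs: r0:2,r1:18,r2:5,r3:-1,r4:Add1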